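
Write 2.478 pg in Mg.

pico = 1e-12, mega = 1e6; factor is 1e-18.
2.478 × 1e-18 = 0.000000000000000002478

0.000000000000000002478 Mg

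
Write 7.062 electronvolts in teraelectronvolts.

0.000000000007062 teraelectronvolts

(no prefix) = 10^0, tera = 10^12; factor is 10^-12.
7.062 × 10^-12 = 0.000000000007062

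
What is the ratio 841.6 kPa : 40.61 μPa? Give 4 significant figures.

20720000000

(841.6e3) / (40.61e-6) = 20.724e9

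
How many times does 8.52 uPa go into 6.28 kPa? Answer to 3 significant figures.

737000000

(6.28 × 10^3) / (8.52 × 10^-6) = 0.7371 × 10^9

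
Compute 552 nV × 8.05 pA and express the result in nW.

552e-9 × 8.05e-12 = 4443.6e-21 W

0.0000000044436 nW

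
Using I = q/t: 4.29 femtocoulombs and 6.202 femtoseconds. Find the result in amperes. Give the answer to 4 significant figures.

(4.29 × 10^-15) / (6.202 × 10^-15) = 0.691712 A

0.6917 amperes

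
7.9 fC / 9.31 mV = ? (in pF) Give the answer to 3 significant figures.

0.849 pF

(7.9e-15) / (9.31e-3) = 0.84855e-12 F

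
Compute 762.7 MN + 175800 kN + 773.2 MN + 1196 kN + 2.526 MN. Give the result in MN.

In MN:
  762.7 MN → 762.7
  175800 kN = 175800 × 10⁻³ MN = 175.8
  773.2 MN → 773.2
  1196 kN = 1196 × 10⁻³ MN = 1.196
  2.526 MN → 2.526
Sum: 762.7 + 175.8 + 773.2 + 1.196 + 2.526 = 1715.422

1715.422 MN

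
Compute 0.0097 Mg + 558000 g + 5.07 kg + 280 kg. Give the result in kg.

In kg:
  0.0097 Mg = 0.0097 × 10³ kg = 9.7
  558000 g = 558000 × 10⁻³ kg = 558
  5.07 kg → 5.07
  280 kg → 280
Sum: 9.7 + 558 + 5.07 + 280 = 852.77

852.77 kg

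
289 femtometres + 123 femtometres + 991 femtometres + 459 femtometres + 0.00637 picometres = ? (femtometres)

1868.37 femtometres

In femtometres:
  289 femtometres → 289
  123 femtometres → 123
  991 femtometres → 991
  459 femtometres → 459
  0.00637 picometres = 0.00637e3 femtometres = 6.37
Sum: 289 + 123 + 991 + 459 + 6.37 = 1868.37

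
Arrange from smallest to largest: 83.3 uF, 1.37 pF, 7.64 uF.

83.3 uF = 0.0000833 F
1.37 pF = 0.00000000000137 F
7.64 uF = 0.00000764 F

1.37 pF < 7.64 uF < 83.3 uF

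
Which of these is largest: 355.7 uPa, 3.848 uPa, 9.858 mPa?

355.7 uPa = 0.0003557 Pa
3.848 uPa = 0.000003848 Pa
9.858 mPa = 0.009858 Pa

9.858 mPa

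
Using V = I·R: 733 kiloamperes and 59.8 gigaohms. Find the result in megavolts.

43833400000 megavolts

733 × 10³ × 59.8 × 10⁹ = 43833.4 × 10¹² V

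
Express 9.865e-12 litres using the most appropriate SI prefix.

9.865 picolitres

= 9.865e-12 litres; 1e-12 is pico.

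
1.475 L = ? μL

1475000 μL

(no prefix) = 1e0, micro = 1e-6; factor is 1e6.
1.475 × 1e6 = 1475000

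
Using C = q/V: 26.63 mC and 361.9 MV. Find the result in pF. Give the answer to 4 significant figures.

73.58 pF

(26.63e-3) / (361.9e6) = 0.0735839e-9 F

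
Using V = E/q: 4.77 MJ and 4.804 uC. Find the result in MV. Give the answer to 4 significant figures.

(4.77 × 10⁶) / (4.804 × 10⁻⁶) = 0.992923 × 10¹² V

992900 MV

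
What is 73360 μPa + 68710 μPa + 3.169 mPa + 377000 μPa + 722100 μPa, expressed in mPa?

1244.339 mPa

In mPa:
  73360 μPa = 73360 × 10^-3 mPa = 73.36
  68710 μPa = 68710 × 10^-3 mPa = 68.71
  3.169 mPa → 3.169
  377000 μPa = 377000 × 10^-3 mPa = 377
  722100 μPa = 722100 × 10^-3 mPa = 722.1
Sum: 73.36 + 68.71 + 3.169 + 377 + 722.1 = 1244.339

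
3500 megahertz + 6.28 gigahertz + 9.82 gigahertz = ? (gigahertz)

In gigahertz:
  3500 megahertz = 3500e-3 gigahertz = 3.5
  6.28 gigahertz → 6.28
  9.82 gigahertz → 9.82
Sum: 3.5 + 6.28 + 9.82 = 19.6

19.6 gigahertz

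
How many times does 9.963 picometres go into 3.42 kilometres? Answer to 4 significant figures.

(3.42 × 10^3) / (9.963 × 10^-12) = 0.34327 × 10^15

343300000000000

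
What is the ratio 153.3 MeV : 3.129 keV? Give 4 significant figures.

(153.3e6) / (3.129e3) = 48.993e3

48990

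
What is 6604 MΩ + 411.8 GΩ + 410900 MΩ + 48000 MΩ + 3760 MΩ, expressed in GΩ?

881.064 GΩ

In GΩ:
  6604 MΩ = 6604 × 10^-3 GΩ = 6.604
  411.8 GΩ → 411.8
  410900 MΩ = 410900 × 10^-3 GΩ = 410.9
  48000 MΩ = 48000 × 10^-3 GΩ = 48
  3760 MΩ = 3760 × 10^-3 GΩ = 3.76
Sum: 6.604 + 411.8 + 410.9 + 48 + 3.76 = 881.064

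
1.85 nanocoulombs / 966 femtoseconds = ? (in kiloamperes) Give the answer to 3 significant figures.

(1.85 × 10⁻⁹) / (966 × 10⁻¹⁵) = 0.0019151 × 10⁶ A

1.92 kiloamperes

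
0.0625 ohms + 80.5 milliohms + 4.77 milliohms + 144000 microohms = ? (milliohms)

291.77 milliohms

In milliohms:
  0.0625 ohms = 0.0625 × 10³ milliohms = 62.5
  80.5 milliohms → 80.5
  4.77 milliohms → 4.77
  144000 microohms = 144000 × 10⁻³ milliohms = 144
Sum: 62.5 + 80.5 + 4.77 + 144 = 291.77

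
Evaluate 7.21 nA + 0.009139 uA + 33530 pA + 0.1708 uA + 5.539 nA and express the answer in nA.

In nA:
  7.21 nA → 7.21
  0.009139 uA = 0.009139 × 10³ nA = 9.139
  33530 pA = 33530 × 10⁻³ nA = 33.53
  0.1708 uA = 0.1708 × 10³ nA = 170.8
  5.539 nA → 5.539
Sum: 7.21 + 9.139 + 33.53 + 170.8 + 5.539 = 226.218

226.218 nA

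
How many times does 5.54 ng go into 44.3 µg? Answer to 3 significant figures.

(44.3 × 10⁻⁶) / (5.54 × 10⁻⁹) = 7.996 × 10³

8000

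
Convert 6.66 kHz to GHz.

0.00000666 GHz

kilo = 10³, giga = 10⁹; factor is 10⁻⁶.
6.66 × 10⁻⁶ = 0.00000666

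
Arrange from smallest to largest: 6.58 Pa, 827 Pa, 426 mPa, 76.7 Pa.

426 mPa < 6.58 Pa < 76.7 Pa < 827 Pa

6.58 Pa = 6.58 Pa
827 Pa = 827 Pa
426 mPa = 0.426 Pa
76.7 Pa = 76.7 Pa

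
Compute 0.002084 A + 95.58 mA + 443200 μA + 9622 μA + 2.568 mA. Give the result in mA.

In mA:
  0.002084 A = 0.002084 × 10³ mA = 2.084
  95.58 mA → 95.58
  443200 μA = 443200 × 10⁻³ mA = 443.2
  9622 μA = 9622 × 10⁻³ mA = 9.622
  2.568 mA → 2.568
Sum: 2.084 + 95.58 + 443.2 + 9.622 + 2.568 = 553.054

553.054 mA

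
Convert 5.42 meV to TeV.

0.00000000000000542 TeV

milli = 10^-3, tera = 10^12; factor is 10^-15.
5.42 × 10^-15 = 0.00000000000000542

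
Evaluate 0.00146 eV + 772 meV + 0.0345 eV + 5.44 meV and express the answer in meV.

813.4 meV

In meV:
  0.00146 eV = 0.00146 × 10³ meV = 1.46
  772 meV → 772
  0.0345 eV = 0.0345 × 10³ meV = 34.5
  5.44 meV → 5.44
Sum: 1.46 + 772 + 34.5 + 5.44 = 813.4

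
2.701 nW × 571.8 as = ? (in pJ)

0.0000000000015444318 pJ

2.701e-9 × 571.8e-18 = 1544.4318e-27 J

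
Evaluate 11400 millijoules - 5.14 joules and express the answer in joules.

6.26 joules

In joules:
  11400 millijoules = 11400e-3 joules = 11.4
  5.14 joules → 5.14
Difference: 11.4 - 5.14 = 6.26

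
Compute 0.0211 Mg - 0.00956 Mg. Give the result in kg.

11.54 kg

In kg:
  0.0211 Mg = 0.0211e3 kg = 21.1
  0.00956 Mg = 0.00956e3 kg = 9.56
Difference: 21.1 - 9.56 = 11.54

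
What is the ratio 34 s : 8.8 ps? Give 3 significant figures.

3860000000000

(34) / (8.8 × 10⁻¹²) = 3.864 × 10¹²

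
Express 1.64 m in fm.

(no prefix) = 10^0, femto = 10^-15; factor is 10^15.
1.64 × 10^15 = 1640000000000000

1640000000000000 fm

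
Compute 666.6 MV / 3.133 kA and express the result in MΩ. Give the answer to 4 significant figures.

(666.6e6) / (3.133e3) = 212.767e3 Ω

0.2128 MΩ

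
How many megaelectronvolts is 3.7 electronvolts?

0.0000037 megaelectronvolts

(no prefix) = 1e0, mega = 1e6; factor is 1e-6.
3.7 × 1e-6 = 0.0000037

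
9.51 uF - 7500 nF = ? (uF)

In uF:
  9.51 uF → 9.51
  7500 nF = 7500 × 10⁻³ uF = 7.5
Difference: 9.51 - 7.5 = 2.01

2.01 uF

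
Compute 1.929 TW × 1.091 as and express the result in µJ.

1.929 × 10¹² × 1.091 × 10⁻¹⁸ = 2.104539 × 10⁻⁶ J

2.104539 µJ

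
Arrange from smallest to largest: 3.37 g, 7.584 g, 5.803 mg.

5.803 mg < 3.37 g < 7.584 g

3.37 g = 3.37 g
7.584 g = 7.584 g
5.803 mg = 0.005803 g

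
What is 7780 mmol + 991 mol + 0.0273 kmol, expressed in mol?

1026.08 mol

In mol:
  7780 mmol = 7780 × 10⁻³ mol = 7.78
  991 mol → 991
  0.0273 kmol = 0.0273 × 10³ mol = 27.3
Sum: 7.78 + 991 + 27.3 = 1026.08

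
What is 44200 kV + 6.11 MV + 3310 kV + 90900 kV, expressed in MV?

144.52 MV

In MV:
  44200 kV = 44200 × 10⁻³ MV = 44.2
  6.11 MV → 6.11
  3310 kV = 3310 × 10⁻³ MV = 3.31
  90900 kV = 90900 × 10⁻³ MV = 90.9
Sum: 44.2 + 6.11 + 3.31 + 90.9 = 144.52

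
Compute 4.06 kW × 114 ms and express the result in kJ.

0.46284 kJ

4.06 × 10^3 × 114 × 10^-3 = 462.84 J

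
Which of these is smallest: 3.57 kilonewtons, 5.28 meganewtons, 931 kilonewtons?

3.57 kilonewtons = 3570 newtons
5.28 meganewtons = 5280000 newtons
931 kilonewtons = 931000 newtons

3.57 kilonewtons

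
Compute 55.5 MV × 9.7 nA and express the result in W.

0.53835 W

55.5 × 10^6 × 9.7 × 10^-9 = 538.35 × 10^-3 W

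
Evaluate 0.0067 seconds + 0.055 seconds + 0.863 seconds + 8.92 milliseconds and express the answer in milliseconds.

933.62 milliseconds

In milliseconds:
  0.0067 seconds = 0.0067e3 milliseconds = 6.7
  0.055 seconds = 0.055e3 milliseconds = 55
  0.863 seconds = 0.863e3 milliseconds = 863
  8.92 milliseconds → 8.92
Sum: 6.7 + 55 + 863 + 8.92 = 933.62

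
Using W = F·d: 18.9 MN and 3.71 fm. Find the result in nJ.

18.9e6 × 3.71e-15 = 70.119e-9 J

70.119 nJ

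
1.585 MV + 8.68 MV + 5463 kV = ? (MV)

15.728 MV

In MV:
  1.585 MV → 1.585
  8.68 MV → 8.68
  5463 kV = 5463 × 10⁻³ MV = 5.463
Sum: 1.585 + 8.68 + 5.463 = 15.728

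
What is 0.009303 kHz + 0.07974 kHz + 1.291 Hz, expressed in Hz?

In Hz:
  0.009303 kHz = 0.009303 × 10³ Hz = 9.303
  0.07974 kHz = 0.07974 × 10³ Hz = 79.74
  1.291 Hz → 1.291
Sum: 9.303 + 79.74 + 1.291 = 90.334

90.334 Hz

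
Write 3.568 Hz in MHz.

(no prefix) = 10^0, mega = 10^6; factor is 10^-6.
3.568 × 10^-6 = 0.000003568

0.000003568 MHz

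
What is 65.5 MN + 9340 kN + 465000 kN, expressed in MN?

539.84 MN

In MN:
  65.5 MN → 65.5
  9340 kN = 9340 × 10⁻³ MN = 9.34
  465000 kN = 465000 × 10⁻³ MN = 465
Sum: 65.5 + 9.34 + 465 = 539.84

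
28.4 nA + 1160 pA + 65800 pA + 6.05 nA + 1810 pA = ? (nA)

103.22 nA

In nA:
  28.4 nA → 28.4
  1160 pA = 1160 × 10⁻³ nA = 1.16
  65800 pA = 65800 × 10⁻³ nA = 65.8
  6.05 nA → 6.05
  1810 pA = 1810 × 10⁻³ nA = 1.81
Sum: 28.4 + 1.16 + 65.8 + 6.05 + 1.81 = 103.22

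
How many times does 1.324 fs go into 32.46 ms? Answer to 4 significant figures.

(32.46 × 10^-3) / (1.324 × 10^-15) = 24.517 × 10^12

24520000000000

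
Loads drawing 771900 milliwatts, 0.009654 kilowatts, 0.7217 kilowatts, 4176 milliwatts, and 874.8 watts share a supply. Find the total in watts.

2382.23 watts

In watts:
  771900 milliwatts = 771900 × 10^-3 watts = 771.9
  0.009654 kilowatts = 0.009654 × 10^3 watts = 9.654
  0.7217 kilowatts = 0.7217 × 10^3 watts = 721.7
  4176 milliwatts = 4176 × 10^-3 watts = 4.176
  874.8 watts → 874.8
Sum: 771.9 + 9.654 + 721.7 + 4.176 + 874.8 = 2382.23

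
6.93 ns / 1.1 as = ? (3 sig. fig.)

(6.93 × 10^-9) / (1.1 × 10^-18) = 6.3 × 10^9

6300000000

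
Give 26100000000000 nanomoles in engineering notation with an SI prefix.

= 26.1 × 10³ moles; 10³ is kilo.

26.1 kilomoles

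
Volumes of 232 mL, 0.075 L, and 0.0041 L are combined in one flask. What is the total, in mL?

In mL:
  232 mL → 232
  0.075 L = 0.075 × 10^3 mL = 75
  0.0041 L = 0.0041 × 10^3 mL = 4.1
Sum: 232 + 75 + 4.1 = 311.1

311.1 mL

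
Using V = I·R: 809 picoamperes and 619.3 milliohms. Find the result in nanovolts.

0.5010137 nanovolts

809 × 10^-12 × 619.3 × 10^-3 = 501013.7 × 10^-15 V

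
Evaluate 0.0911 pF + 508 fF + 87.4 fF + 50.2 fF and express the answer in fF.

In fF:
  0.0911 pF = 0.0911 × 10³ fF = 91.1
  508 fF → 508
  87.4 fF → 87.4
  50.2 fF → 50.2
Sum: 91.1 + 508 + 87.4 + 50.2 = 736.7

736.7 fF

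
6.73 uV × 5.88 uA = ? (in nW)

0.0395724 nW

6.73 × 10⁻⁶ × 5.88 × 10⁻⁶ = 39.5724 × 10⁻¹² W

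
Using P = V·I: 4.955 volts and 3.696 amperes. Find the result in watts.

4.955 × 3.696 = 18.31368 W

18.31368 watts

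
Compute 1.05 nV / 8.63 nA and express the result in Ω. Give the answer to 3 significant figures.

0.122 Ω

(1.05 × 10^-9) / (8.63 × 10^-9) = 0.12167 Ω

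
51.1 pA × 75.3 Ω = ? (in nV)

51.1 × 10⁻¹² × 75.3 = 3847.83 × 10⁻¹² V

3.84783 nV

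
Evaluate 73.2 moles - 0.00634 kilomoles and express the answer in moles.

In moles:
  73.2 moles → 73.2
  0.00634 kilomoles = 0.00634 × 10^3 moles = 6.34
Difference: 73.2 - 6.34 = 66.86

66.86 moles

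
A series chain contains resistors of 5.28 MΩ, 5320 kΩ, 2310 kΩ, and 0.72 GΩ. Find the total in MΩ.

732.91 MΩ

In MΩ:
  5.28 MΩ → 5.28
  5320 kΩ = 5320e-3 MΩ = 5.32
  2310 kΩ = 2310e-3 MΩ = 2.31
  0.72 GΩ = 0.72e3 MΩ = 720
Sum: 5.28 + 5.32 + 2.31 + 720 = 732.91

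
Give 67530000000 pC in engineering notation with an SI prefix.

67.53 mC

= 67.53 × 10^-3 C; 10^-3 is milli.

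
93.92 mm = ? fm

milli = 1e-3, femto = 1e-15; factor is 1e12.
93.92 × 1e12 = 93920000000000

93920000000000 fm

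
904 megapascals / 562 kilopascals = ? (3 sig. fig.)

1610

(904 × 10^6) / (562 × 10^3) = 1.609 × 10^3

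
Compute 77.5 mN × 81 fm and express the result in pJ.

77.5e-3 × 81e-15 = 6277.5e-18 J

0.0062775 pJ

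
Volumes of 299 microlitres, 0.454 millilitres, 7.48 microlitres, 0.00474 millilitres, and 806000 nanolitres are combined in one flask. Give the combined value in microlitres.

1571.22 microlitres

In microlitres:
  299 microlitres → 299
  0.454 millilitres = 0.454e3 microlitres = 454
  7.48 microlitres → 7.48
  0.00474 millilitres = 0.00474e3 microlitres = 4.74
  806000 nanolitres = 806000e-3 microlitres = 806
Sum: 299 + 454 + 7.48 + 4.74 + 806 = 1571.22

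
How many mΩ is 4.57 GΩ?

giga = 10^9, milli = 10^-3; factor is 10^12.
4.57 × 10^12 = 4570000000000

4570000000000 mΩ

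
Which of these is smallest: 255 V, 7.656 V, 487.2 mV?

255 V = 255 V
7.656 V = 7.656 V
487.2 mV = 0.4872 V

487.2 mV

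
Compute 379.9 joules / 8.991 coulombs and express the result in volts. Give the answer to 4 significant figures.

42.25 volts

(379.9) / (8.991) = 42.2534 V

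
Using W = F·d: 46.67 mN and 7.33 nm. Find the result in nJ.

0.3420911 nJ

46.67e-3 × 7.33e-9 = 342.0911e-12 J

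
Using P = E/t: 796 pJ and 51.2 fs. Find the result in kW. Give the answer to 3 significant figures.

15.5 kW

(796 × 10^-12) / (51.2 × 10^-15) = 15.547 × 10^3 W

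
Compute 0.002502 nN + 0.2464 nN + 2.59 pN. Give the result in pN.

251.492 pN

In pN:
  0.002502 nN = 0.002502 × 10^3 pN = 2.502
  0.2464 nN = 0.2464 × 10^3 pN = 246.4
  2.59 pN → 2.59
Sum: 2.502 + 246.4 + 2.59 = 251.492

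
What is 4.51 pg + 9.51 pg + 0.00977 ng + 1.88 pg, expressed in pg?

In pg:
  4.51 pg → 4.51
  9.51 pg → 9.51
  0.00977 ng = 0.00977 × 10³ pg = 9.77
  1.88 pg → 1.88
Sum: 4.51 + 9.51 + 9.77 + 1.88 = 25.67

25.67 pg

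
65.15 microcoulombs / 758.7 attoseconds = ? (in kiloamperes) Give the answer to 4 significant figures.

85870000 kiloamperes

(65.15 × 10^-6) / (758.7 × 10^-18) = 0.0858706 × 10^12 A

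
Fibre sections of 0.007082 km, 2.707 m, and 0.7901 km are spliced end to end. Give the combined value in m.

In m:
  0.007082 km = 0.007082 × 10³ m = 7.082
  2.707 m → 2.707
  0.7901 km = 0.7901 × 10³ m = 790.1
Sum: 7.082 + 2.707 + 790.1 = 799.889

799.889 m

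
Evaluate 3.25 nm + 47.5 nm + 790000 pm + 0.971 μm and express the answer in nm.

In nm:
  3.25 nm → 3.25
  47.5 nm → 47.5
  790000 pm = 790000e-3 nm = 790
  0.971 μm = 0.971e3 nm = 971
Sum: 3.25 + 47.5 + 790 + 971 = 1811.75

1811.75 nm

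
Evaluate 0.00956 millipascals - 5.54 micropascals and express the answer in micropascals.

4.02 micropascals

In micropascals:
  0.00956 millipascals = 0.00956 × 10³ micropascals = 9.56
  5.54 micropascals → 5.54
Difference: 9.56 - 5.54 = 4.02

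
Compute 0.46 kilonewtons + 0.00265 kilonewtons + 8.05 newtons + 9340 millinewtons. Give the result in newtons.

In newtons:
  0.46 kilonewtons = 0.46e3 newtons = 460
  0.00265 kilonewtons = 0.00265e3 newtons = 2.65
  8.05 newtons → 8.05
  9340 millinewtons = 9340e-3 newtons = 9.34
Sum: 460 + 2.65 + 8.05 + 9.34 = 480.04

480.04 newtons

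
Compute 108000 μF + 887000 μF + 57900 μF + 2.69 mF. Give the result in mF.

1055.59 mF

In mF:
  108000 μF = 108000 × 10⁻³ mF = 108
  887000 μF = 887000 × 10⁻³ mF = 887
  57900 μF = 57900 × 10⁻³ mF = 57.9
  2.69 mF → 2.69
Sum: 108 + 887 + 57.9 + 2.69 = 1055.59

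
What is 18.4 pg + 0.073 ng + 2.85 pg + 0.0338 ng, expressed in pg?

128.05 pg

In pg:
  18.4 pg → 18.4
  0.073 ng = 0.073 × 10^3 pg = 73
  2.85 pg → 2.85
  0.0338 ng = 0.0338 × 10^3 pg = 33.8
Sum: 18.4 + 73 + 2.85 + 33.8 = 128.05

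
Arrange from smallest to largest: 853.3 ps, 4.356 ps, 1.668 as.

853.3 ps = 0.0000000008533 s
4.356 ps = 0.000000000004356 s
1.668 as = 0.000000000000000001668 s

1.668 as < 4.356 ps < 853.3 ps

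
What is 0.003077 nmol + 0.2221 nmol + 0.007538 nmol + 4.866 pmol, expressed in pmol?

In pmol:
  0.003077 nmol = 0.003077 × 10^3 pmol = 3.077
  0.2221 nmol = 0.2221 × 10^3 pmol = 222.1
  0.007538 nmol = 0.007538 × 10^3 pmol = 7.538
  4.866 pmol → 4.866
Sum: 3.077 + 222.1 + 7.538 + 4.866 = 237.581

237.581 pmol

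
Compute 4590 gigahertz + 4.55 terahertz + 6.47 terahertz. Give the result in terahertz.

In terahertz:
  4590 gigahertz = 4590 × 10⁻³ terahertz = 4.59
  4.55 terahertz → 4.55
  6.47 terahertz → 6.47
Sum: 4.59 + 4.55 + 6.47 = 15.61

15.61 terahertz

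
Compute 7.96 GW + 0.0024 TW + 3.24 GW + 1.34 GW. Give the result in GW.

14.94 GW

In GW:
  7.96 GW → 7.96
  0.0024 TW = 0.0024 × 10³ GW = 2.4
  3.24 GW → 3.24
  1.34 GW → 1.34
Sum: 7.96 + 2.4 + 3.24 + 1.34 = 14.94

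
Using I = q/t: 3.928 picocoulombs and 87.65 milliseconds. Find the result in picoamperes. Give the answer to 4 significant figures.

44.81 picoamperes

(3.928 × 10^-12) / (87.65 × 10^-3) = 0.0448146 × 10^-9 A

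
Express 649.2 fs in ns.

0.0006492 ns

femto = 1e-15, nano = 1e-9; factor is 1e-6.
649.2 × 1e-6 = 0.0006492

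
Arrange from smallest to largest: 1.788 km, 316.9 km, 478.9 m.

478.9 m < 1.788 km < 316.9 km

1.788 km = 1788 m
316.9 km = 316900 m
478.9 m = 478.9 m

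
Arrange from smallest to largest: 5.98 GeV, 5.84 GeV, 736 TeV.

5.84 GeV < 5.98 GeV < 736 TeV

5.98 GeV = 5980000000 eV
5.84 GeV = 5840000000 eV
736 TeV = 736000000000000 eV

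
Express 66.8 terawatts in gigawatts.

66800 gigawatts

tera = 10¹², giga = 10⁹; factor is 10³.
66.8 × 10³ = 66800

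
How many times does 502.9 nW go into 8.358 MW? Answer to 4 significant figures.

(8.358 × 10⁶) / (502.9 × 10⁻⁹) = 0.01662 × 10¹⁵

16620000000000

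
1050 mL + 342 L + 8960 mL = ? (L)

352.01 L

In L:
  1050 mL = 1050 × 10^-3 L = 1.05
  342 L → 342
  8960 mL = 8960 × 10^-3 L = 8.96
Sum: 1.05 + 342 + 8.96 = 352.01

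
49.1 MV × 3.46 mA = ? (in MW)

0.169886 MW

49.1 × 10^6 × 3.46 × 10^-3 = 169.886 × 10^3 W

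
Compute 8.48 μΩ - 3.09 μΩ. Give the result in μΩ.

5.39 μΩ

In μΩ:
  8.48 μΩ → 8.48
  3.09 μΩ → 3.09
Difference: 8.48 - 3.09 = 5.39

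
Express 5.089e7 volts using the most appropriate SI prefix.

= 50.89e6 volts; 1e6 is mega.

50.89 megavolts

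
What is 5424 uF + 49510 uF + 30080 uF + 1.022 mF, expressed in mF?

86.036 mF

In mF:
  5424 uF = 5424 × 10⁻³ mF = 5.424
  49510 uF = 49510 × 10⁻³ mF = 49.51
  30080 uF = 30080 × 10⁻³ mF = 30.08
  1.022 mF → 1.022
Sum: 5.424 + 49.51 + 30.08 + 1.022 = 86.036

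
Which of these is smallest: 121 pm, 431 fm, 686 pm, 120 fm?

121 pm = 0.000000000121 m
431 fm = 0.000000000000431 m
686 pm = 0.000000000686 m
120 fm = 0.00000000000012 m

120 fm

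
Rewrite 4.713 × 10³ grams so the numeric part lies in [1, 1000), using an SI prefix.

4.713 kilograms

= 4.713 × 10³ grams; 10³ is kilo.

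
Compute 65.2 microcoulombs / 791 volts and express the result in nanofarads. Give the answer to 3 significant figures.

(65.2 × 10⁻⁶) / (791) = 0.082427 × 10⁻⁶ F

82.4 nanofarads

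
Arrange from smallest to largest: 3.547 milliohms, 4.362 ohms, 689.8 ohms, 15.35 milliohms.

3.547 milliohms < 15.35 milliohms < 4.362 ohms < 689.8 ohms

3.547 milliohms = 0.003547 ohms
4.362 ohms = 4.362 ohms
689.8 ohms = 689.8 ohms
15.35 milliohms = 0.01535 ohms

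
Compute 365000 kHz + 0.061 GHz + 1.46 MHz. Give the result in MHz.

427.46 MHz

In MHz:
  365000 kHz = 365000 × 10^-3 MHz = 365
  0.061 GHz = 0.061 × 10^3 MHz = 61
  1.46 MHz → 1.46
Sum: 365 + 61 + 1.46 = 427.46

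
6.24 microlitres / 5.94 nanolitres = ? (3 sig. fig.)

(6.24e-6) / (5.94e-9) = 1.051e3

1050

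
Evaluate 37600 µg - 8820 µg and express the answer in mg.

28.78 mg

In mg:
  37600 µg = 37600 × 10^-3 mg = 37.6
  8820 µg = 8820 × 10^-3 mg = 8.82
Difference: 37.6 - 8.82 = 28.78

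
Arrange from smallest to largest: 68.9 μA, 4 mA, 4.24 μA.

68.9 μA = 0.0000689 A
4 mA = 0.004 A
4.24 μA = 0.00000424 A

4.24 μA < 68.9 μA < 4 mA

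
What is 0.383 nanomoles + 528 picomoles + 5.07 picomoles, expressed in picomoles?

916.07 picomoles

In picomoles:
  0.383 nanomoles = 0.383 × 10³ picomoles = 383
  528 picomoles → 528
  5.07 picomoles → 5.07
Sum: 383 + 528 + 5.07 = 916.07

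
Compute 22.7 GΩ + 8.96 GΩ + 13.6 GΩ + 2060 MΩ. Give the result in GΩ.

In GΩ:
  22.7 GΩ → 22.7
  8.96 GΩ → 8.96
  13.6 GΩ → 13.6
  2060 MΩ = 2060 × 10^-3 GΩ = 2.06
Sum: 22.7 + 8.96 + 13.6 + 2.06 = 47.32

47.32 GΩ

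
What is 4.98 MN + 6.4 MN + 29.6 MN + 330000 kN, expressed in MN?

In MN:
  4.98 MN → 4.98
  6.4 MN → 6.4
  29.6 MN → 29.6
  330000 kN = 330000e-3 MN = 330
Sum: 4.98 + 6.4 + 29.6 + 330 = 370.98

370.98 MN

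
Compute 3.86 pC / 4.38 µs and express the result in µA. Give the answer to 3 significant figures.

0.881 µA

(3.86e-12) / (4.38e-6) = 0.88128e-6 A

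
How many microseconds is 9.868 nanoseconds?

nano = 10^-9, micro = 10^-6; factor is 10^-3.
9.868 × 10^-3 = 0.009868

0.009868 microseconds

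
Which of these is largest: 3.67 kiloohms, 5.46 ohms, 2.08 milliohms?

3.67 kiloohms = 3670 ohms
5.46 ohms = 5.46 ohms
2.08 milliohms = 0.00208 ohms

3.67 kiloohms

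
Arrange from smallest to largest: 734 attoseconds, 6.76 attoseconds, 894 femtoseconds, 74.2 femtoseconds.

734 attoseconds = 0.000000000000000734 seconds
6.76 attoseconds = 0.00000000000000000676 seconds
894 femtoseconds = 0.000000000000894 seconds
74.2 femtoseconds = 0.0000000000000742 seconds

6.76 attoseconds < 734 attoseconds < 74.2 femtoseconds < 894 femtoseconds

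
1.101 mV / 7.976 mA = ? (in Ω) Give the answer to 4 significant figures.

0.1380 Ω

(1.101e-3) / (7.976e-3) = 0.138039 Ω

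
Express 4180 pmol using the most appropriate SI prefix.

4.18 nmol

= 4.18e-9 mol; 1e-9 is nano.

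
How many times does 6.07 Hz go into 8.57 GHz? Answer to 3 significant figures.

(8.57 × 10^9) / (6.07) = 1.412 × 10^9

1410000000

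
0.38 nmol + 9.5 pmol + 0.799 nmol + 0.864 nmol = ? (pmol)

In pmol:
  0.38 nmol = 0.38e3 pmol = 380
  9.5 pmol → 9.5
  0.799 nmol = 0.799e3 pmol = 799
  0.864 nmol = 0.864e3 pmol = 864
Sum: 380 + 9.5 + 799 + 864 = 2052.5

2052.5 pmol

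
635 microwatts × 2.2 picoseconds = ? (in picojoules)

0.001397 picojoules

635e-6 × 2.2e-12 = 1397e-18 J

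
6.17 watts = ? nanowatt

6170000000 nanowatts

(no prefix) = 1e0, nano = 1e-9; factor is 1e9.
6.17 × 1e9 = 6170000000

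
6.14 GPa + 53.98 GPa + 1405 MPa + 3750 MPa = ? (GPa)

65.275 GPa

In GPa:
  6.14 GPa → 6.14
  53.98 GPa → 53.98
  1405 MPa = 1405 × 10^-3 GPa = 1.405
  3750 MPa = 3750 × 10^-3 GPa = 3.75
Sum: 6.14 + 53.98 + 1.405 + 3.75 = 65.275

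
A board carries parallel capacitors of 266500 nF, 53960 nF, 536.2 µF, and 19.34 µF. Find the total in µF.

876 µF

In µF:
  266500 nF = 266500 × 10⁻³ µF = 266.5
  53960 nF = 53960 × 10⁻³ µF = 53.96
  536.2 µF → 536.2
  19.34 µF → 19.34
Sum: 266.5 + 53.96 + 536.2 + 19.34 = 876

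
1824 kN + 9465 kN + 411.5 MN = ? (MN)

422.789 MN

In MN:
  1824 kN = 1824 × 10^-3 MN = 1.824
  9465 kN = 9465 × 10^-3 MN = 9.465
  411.5 MN → 411.5
Sum: 1.824 + 9.465 + 411.5 = 422.789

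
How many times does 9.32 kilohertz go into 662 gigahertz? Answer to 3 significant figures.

(662e9) / (9.32e3) = 71.03e6

71000000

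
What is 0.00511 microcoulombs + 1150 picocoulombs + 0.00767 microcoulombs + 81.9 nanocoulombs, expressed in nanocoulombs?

95.83 nanocoulombs

In nanocoulombs:
  0.00511 microcoulombs = 0.00511e3 nanocoulombs = 5.11
  1150 picocoulombs = 1150e-3 nanocoulombs = 1.15
  0.00767 microcoulombs = 0.00767e3 nanocoulombs = 7.67
  81.9 nanocoulombs → 81.9
Sum: 5.11 + 1.15 + 7.67 + 81.9 = 95.83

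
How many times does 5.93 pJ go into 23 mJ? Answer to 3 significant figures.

(23 × 10^-3) / (5.93 × 10^-12) = 3.879 × 10^9

3880000000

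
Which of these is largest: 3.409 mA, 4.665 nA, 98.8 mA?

98.8 mA

3.409 mA = 0.003409 A
4.665 nA = 0.000000004665 A
98.8 mA = 0.0988 A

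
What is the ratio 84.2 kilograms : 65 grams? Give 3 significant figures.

1300

(84.2 × 10^3) / (65) = 1.295 × 10^3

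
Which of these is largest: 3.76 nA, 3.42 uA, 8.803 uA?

8.803 uA

3.76 nA = 0.00000000376 A
3.42 uA = 0.00000342 A
8.803 uA = 0.000008803 A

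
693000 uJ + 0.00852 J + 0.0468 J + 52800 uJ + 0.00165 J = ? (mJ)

In mJ:
  693000 uJ = 693000 × 10⁻³ mJ = 693
  0.00852 J = 0.00852 × 10³ mJ = 8.52
  0.0468 J = 0.0468 × 10³ mJ = 46.8
  52800 uJ = 52800 × 10⁻³ mJ = 52.8
  0.00165 J = 0.00165 × 10³ mJ = 1.65
Sum: 693 + 8.52 + 46.8 + 52.8 + 1.65 = 802.77

802.77 mJ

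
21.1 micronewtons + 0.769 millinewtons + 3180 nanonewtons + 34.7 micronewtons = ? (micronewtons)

827.98 micronewtons

In micronewtons:
  21.1 micronewtons → 21.1
  0.769 millinewtons = 0.769e3 micronewtons = 769
  3180 nanonewtons = 3180e-3 micronewtons = 3.18
  34.7 micronewtons → 34.7
Sum: 21.1 + 769 + 3.18 + 34.7 = 827.98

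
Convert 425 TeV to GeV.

425000 GeV

tera = 10¹², giga = 10⁹; factor is 10³.
425 × 10³ = 425000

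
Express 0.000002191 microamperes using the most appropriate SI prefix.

2.191 picoamperes

= 2.191 × 10^-12 amperes; 10^-12 is pico.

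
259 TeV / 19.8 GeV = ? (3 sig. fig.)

13100

(259 × 10^12) / (19.8 × 10^9) = 13.08 × 10^3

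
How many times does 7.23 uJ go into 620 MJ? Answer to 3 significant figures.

(620e6) / (7.23e-6) = 85.75e12

85800000000000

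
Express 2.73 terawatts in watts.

2730000000000 watts

tera = 1e12, (no prefix) = 1e0; factor is 1e12.
2.73 × 1e12 = 2730000000000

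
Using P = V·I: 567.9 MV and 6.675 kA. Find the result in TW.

567.9 × 10⁶ × 6.675 × 10³ = 3790.7325 × 10⁹ W

3.7907325 TW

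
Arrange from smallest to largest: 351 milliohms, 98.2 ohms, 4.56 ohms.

351 milliohms < 4.56 ohms < 98.2 ohms

351 milliohms = 0.351 ohms
98.2 ohms = 98.2 ohms
4.56 ohms = 4.56 ohms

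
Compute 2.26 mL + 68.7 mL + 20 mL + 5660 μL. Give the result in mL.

96.62 mL

In mL:
  2.26 mL → 2.26
  68.7 mL → 68.7
  20 mL → 20
  5660 μL = 5660 × 10⁻³ mL = 5.66
Sum: 2.26 + 68.7 + 20 + 5.66 = 96.62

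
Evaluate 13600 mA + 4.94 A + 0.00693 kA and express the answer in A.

In A:
  13600 mA = 13600 × 10⁻³ A = 13.6
  4.94 A → 4.94
  0.00693 kA = 0.00693 × 10³ A = 6.93
Sum: 13.6 + 4.94 + 6.93 = 25.47

25.47 A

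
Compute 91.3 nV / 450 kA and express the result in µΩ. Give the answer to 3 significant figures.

0.000000203 µΩ

(91.3e-9) / (450e3) = 0.20289e-12 Ω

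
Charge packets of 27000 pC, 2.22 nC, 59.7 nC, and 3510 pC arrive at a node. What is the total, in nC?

In nC:
  27000 pC = 27000e-3 nC = 27
  2.22 nC → 2.22
  59.7 nC → 59.7
  3510 pC = 3510e-3 nC = 3.51
Sum: 27 + 2.22 + 59.7 + 3.51 = 92.43

92.43 nC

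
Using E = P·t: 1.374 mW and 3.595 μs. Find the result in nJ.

1.374e-3 × 3.595e-6 = 4.93953e-9 J

4.93953 nJ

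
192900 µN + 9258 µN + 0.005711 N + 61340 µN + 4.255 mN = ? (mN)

In mN:
  192900 µN = 192900e-3 mN = 192.9
  9258 µN = 9258e-3 mN = 9.258
  0.005711 N = 0.005711e3 mN = 5.711
  61340 µN = 61340e-3 mN = 61.34
  4.255 mN → 4.255
Sum: 192.9 + 9.258 + 5.711 + 61.34 + 4.255 = 273.464

273.464 mN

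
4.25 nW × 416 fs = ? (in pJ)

0.000000001768 pJ

4.25 × 10⁻⁹ × 416 × 10⁻¹⁵ = 1768 × 10⁻²⁴ J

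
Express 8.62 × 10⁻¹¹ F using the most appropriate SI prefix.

= 86.2 × 10⁻¹² F; 10⁻¹² is pico.

86.2 pF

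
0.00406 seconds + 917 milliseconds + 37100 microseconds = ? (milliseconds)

958.16 milliseconds

In milliseconds:
  0.00406 seconds = 0.00406 × 10³ milliseconds = 4.06
  917 milliseconds → 917
  37100 microseconds = 37100 × 10⁻³ milliseconds = 37.1
Sum: 4.06 + 917 + 37.1 = 958.16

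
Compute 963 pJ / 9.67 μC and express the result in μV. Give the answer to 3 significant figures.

(963 × 10^-12) / (9.67 × 10^-6) = 99.586 × 10^-6 V

99.6 μV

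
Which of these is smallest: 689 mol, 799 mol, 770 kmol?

689 mol = 689 mol
799 mol = 799 mol
770 kmol = 770000 mol

689 mol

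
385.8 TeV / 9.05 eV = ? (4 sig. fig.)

(385.8 × 10^12) / (9.05) = 42.63 × 10^12

42630000000000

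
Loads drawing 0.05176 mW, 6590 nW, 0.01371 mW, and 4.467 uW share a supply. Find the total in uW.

76.527 uW

In uW:
  0.05176 mW = 0.05176 × 10^3 uW = 51.76
  6590 nW = 6590 × 10^-3 uW = 6.59
  0.01371 mW = 0.01371 × 10^3 uW = 13.71
  4.467 uW → 4.467
Sum: 51.76 + 6.59 + 13.71 + 4.467 = 76.527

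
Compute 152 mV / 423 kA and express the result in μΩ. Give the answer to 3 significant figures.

(152 × 10⁻³) / (423 × 10³) = 0.35934 × 10⁻⁶ Ω

0.359 μΩ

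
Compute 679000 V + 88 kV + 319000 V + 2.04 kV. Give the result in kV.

In kV:
  679000 V = 679000 × 10^-3 kV = 679
  88 kV → 88
  319000 V = 319000 × 10^-3 kV = 319
  2.04 kV → 2.04
Sum: 679 + 88 + 319 + 2.04 = 1088.04

1088.04 kV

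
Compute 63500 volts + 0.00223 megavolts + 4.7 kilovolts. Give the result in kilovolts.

In kilovolts:
  63500 volts = 63500 × 10⁻³ kilovolts = 63.5
  0.00223 megavolts = 0.00223 × 10³ kilovolts = 2.23
  4.7 kilovolts → 4.7
Sum: 63.5 + 2.23 + 4.7 = 70.43

70.43 kilovolts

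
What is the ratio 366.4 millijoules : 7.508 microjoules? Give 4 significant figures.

48800

(366.4 × 10^-3) / (7.508 × 10^-6) = 48.801 × 10^3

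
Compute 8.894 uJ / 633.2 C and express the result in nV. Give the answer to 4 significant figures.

(8.894 × 10^-6) / (633.2) = 0.0140461 × 10^-6 V

14.05 nV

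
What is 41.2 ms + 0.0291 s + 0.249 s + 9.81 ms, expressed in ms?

329.11 ms

In ms:
  41.2 ms → 41.2
  0.0291 s = 0.0291 × 10³ ms = 29.1
  0.249 s = 0.249 × 10³ ms = 249
  9.81 ms → 9.81
Sum: 41.2 + 29.1 + 249 + 9.81 = 329.11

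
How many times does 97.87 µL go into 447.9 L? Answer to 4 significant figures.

4576000

(447.9) / (97.87e-6) = 4.5765e6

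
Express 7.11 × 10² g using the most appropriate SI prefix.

= 711 g; mantissa already in [1, 1000).

711 g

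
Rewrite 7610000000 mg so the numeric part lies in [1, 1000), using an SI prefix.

= 7.61 × 10^6 g; 10^6 is mega.

7.61 Mg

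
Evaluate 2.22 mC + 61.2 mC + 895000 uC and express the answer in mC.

958.42 mC

In mC:
  2.22 mC → 2.22
  61.2 mC → 61.2
  895000 uC = 895000 × 10⁻³ mC = 895
Sum: 2.22 + 61.2 + 895 = 958.42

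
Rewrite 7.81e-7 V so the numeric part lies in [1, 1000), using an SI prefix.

= 781e-9 V; 1e-9 is nano.

781 nV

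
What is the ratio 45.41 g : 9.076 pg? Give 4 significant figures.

(45.41) / (9.076e-12) = 5.0033e12

5003000000000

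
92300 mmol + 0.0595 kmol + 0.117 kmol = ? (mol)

268.8 mol

In mol:
  92300 mmol = 92300e-3 mol = 92.3
  0.0595 kmol = 0.0595e3 mol = 59.5
  0.117 kmol = 0.117e3 mol = 117
Sum: 92.3 + 59.5 + 117 = 268.8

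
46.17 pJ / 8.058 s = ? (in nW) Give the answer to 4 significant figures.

0.005730 nW

(46.17e-12) / (8.058) = 5.72971e-12 W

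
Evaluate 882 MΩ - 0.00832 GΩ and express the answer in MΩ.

In MΩ:
  882 MΩ → 882
  0.00832 GΩ = 0.00832e3 MΩ = 8.32
Difference: 882 - 8.32 = 873.68

873.68 MΩ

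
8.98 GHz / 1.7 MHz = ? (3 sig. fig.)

5280

(8.98 × 10⁹) / (1.7 × 10⁶) = 5.282 × 10³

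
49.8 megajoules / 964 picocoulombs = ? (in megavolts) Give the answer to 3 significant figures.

(49.8 × 10^6) / (964 × 10^-12) = 0.05166 × 10^18 V

51700000000 megavolts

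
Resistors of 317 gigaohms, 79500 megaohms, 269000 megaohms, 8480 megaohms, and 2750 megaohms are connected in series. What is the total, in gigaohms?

In gigaohms:
  317 gigaohms → 317
  79500 megaohms = 79500 × 10⁻³ gigaohms = 79.5
  269000 megaohms = 269000 × 10⁻³ gigaohms = 269
  8480 megaohms = 8480 × 10⁻³ gigaohms = 8.48
  2750 megaohms = 2750 × 10⁻³ gigaohms = 2.75
Sum: 317 + 79.5 + 269 + 8.48 + 2.75 = 676.73

676.73 gigaohms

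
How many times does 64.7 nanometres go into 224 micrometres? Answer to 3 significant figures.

3460

(224 × 10^-6) / (64.7 × 10^-9) = 3.462 × 10^3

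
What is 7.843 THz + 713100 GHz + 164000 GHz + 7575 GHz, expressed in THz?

892.518 THz

In THz:
  7.843 THz → 7.843
  713100 GHz = 713100 × 10⁻³ THz = 713.1
  164000 GHz = 164000 × 10⁻³ THz = 164
  7575 GHz = 7575 × 10⁻³ THz = 7.575
Sum: 7.843 + 713.1 + 164 + 7.575 = 892.518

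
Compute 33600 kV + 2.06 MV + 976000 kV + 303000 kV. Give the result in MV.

1314.66 MV

In MV:
  33600 kV = 33600 × 10^-3 MV = 33.6
  2.06 MV → 2.06
  976000 kV = 976000 × 10^-3 MV = 976
  303000 kV = 303000 × 10^-3 MV = 303
Sum: 33.6 + 2.06 + 976 + 303 = 1314.66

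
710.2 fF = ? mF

0.0000000007102 mF

femto = 10^-15, milli = 10^-3; factor is 10^-12.
710.2 × 10^-12 = 0.0000000007102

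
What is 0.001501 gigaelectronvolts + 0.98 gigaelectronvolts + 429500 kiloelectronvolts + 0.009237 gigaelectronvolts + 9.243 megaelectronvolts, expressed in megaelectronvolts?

In megaelectronvolts:
  0.001501 gigaelectronvolts = 0.001501 × 10³ megaelectronvolts = 1.501
  0.98 gigaelectronvolts = 0.98 × 10³ megaelectronvolts = 980
  429500 kiloelectronvolts = 429500 × 10⁻³ megaelectronvolts = 429.5
  0.009237 gigaelectronvolts = 0.009237 × 10³ megaelectronvolts = 9.237
  9.243 megaelectronvolts → 9.243
Sum: 1.501 + 980 + 429.5 + 9.237 + 9.243 = 1429.481

1429.481 megaelectronvolts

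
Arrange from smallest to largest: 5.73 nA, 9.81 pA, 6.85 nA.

9.81 pA < 5.73 nA < 6.85 nA

5.73 nA = 0.00000000573 A
9.81 pA = 0.00000000000981 A
6.85 nA = 0.00000000685 A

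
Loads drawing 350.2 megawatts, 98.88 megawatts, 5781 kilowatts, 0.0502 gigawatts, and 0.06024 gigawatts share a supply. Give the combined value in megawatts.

In megawatts:
  350.2 megawatts → 350.2
  98.88 megawatts → 98.88
  5781 kilowatts = 5781 × 10⁻³ megawatts = 5.781
  0.0502 gigawatts = 0.0502 × 10³ megawatts = 50.2
  0.06024 gigawatts = 0.06024 × 10³ megawatts = 60.24
Sum: 350.2 + 98.88 + 5.781 + 50.2 + 60.24 = 565.301

565.301 megawatts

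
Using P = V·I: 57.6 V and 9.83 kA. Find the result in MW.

0.566208 MW

57.6 × 9.83e3 = 566.208e3 W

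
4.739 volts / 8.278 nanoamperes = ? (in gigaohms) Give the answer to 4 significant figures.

0.5725 gigaohms

(4.739) / (8.278 × 10⁻⁹) = 0.572481 × 10⁹ Ω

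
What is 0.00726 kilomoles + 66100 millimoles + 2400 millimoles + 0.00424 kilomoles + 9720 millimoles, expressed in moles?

89.72 moles

In moles:
  0.00726 kilomoles = 0.00726e3 moles = 7.26
  66100 millimoles = 66100e-3 moles = 66.1
  2400 millimoles = 2400e-3 moles = 2.4
  0.00424 kilomoles = 0.00424e3 moles = 4.24
  9720 millimoles = 9720e-3 moles = 9.72
Sum: 7.26 + 66.1 + 2.4 + 4.24 + 9.72 = 89.72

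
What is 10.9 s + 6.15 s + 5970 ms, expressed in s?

23.02 s

In s:
  10.9 s → 10.9
  6.15 s → 6.15
  5970 ms = 5970e-3 s = 5.97
Sum: 10.9 + 6.15 + 5.97 = 23.02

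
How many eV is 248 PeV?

248000000000000000 eV

peta = 10¹⁵, (no prefix) = 10⁰; factor is 10¹⁵.
248 × 10¹⁵ = 248000000000000000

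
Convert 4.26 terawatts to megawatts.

4260000 megawatts

tera = 1e12, mega = 1e6; factor is 1e6.
4.26 × 1e6 = 4260000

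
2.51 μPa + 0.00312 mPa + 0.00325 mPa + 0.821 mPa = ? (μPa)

In μPa:
  2.51 μPa → 2.51
  0.00312 mPa = 0.00312 × 10^3 μPa = 3.12
  0.00325 mPa = 0.00325 × 10^3 μPa = 3.25
  0.821 mPa = 0.821 × 10^3 μPa = 821
Sum: 2.51 + 3.12 + 3.25 + 821 = 829.88

829.88 μPa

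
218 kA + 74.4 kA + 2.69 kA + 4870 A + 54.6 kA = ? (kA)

In kA:
  218 kA → 218
  74.4 kA → 74.4
  2.69 kA → 2.69
  4870 A = 4870 × 10^-3 kA = 4.87
  54.6 kA → 54.6
Sum: 218 + 74.4 + 2.69 + 4.87 + 54.6 = 354.56

354.56 kA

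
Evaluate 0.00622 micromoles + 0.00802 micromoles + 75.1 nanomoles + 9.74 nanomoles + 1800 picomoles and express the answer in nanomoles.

100.88 nanomoles

In nanomoles:
  0.00622 micromoles = 0.00622e3 nanomoles = 6.22
  0.00802 micromoles = 0.00802e3 nanomoles = 8.02
  75.1 nanomoles → 75.1
  9.74 nanomoles → 9.74
  1800 picomoles = 1800e-3 nanomoles = 1.8
Sum: 6.22 + 8.02 + 75.1 + 9.74 + 1.8 = 100.88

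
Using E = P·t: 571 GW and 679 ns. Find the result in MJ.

0.387709 MJ

571 × 10⁹ × 679 × 10⁻⁹ = 387709 J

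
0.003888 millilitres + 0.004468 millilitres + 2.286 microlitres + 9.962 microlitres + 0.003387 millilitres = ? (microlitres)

23.991 microlitres

In microlitres:
  0.003888 millilitres = 0.003888 × 10³ microlitres = 3.888
  0.004468 millilitres = 0.004468 × 10³ microlitres = 4.468
  2.286 microlitres → 2.286
  9.962 microlitres → 9.962
  0.003387 millilitres = 0.003387 × 10³ microlitres = 3.387
Sum: 3.888 + 4.468 + 2.286 + 9.962 + 3.387 = 23.991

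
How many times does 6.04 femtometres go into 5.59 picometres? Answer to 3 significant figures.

925

(5.59 × 10^-12) / (6.04 × 10^-15) = 0.9255 × 10^3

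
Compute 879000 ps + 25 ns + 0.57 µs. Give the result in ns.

1474 ns

In ns:
  879000 ps = 879000e-3 ns = 879
  25 ns → 25
  0.57 µs = 0.57e3 ns = 570
Sum: 879 + 25 + 570 = 1474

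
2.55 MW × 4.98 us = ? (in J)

12.699 J

2.55 × 10⁶ × 4.98 × 10⁻⁶ = 12.699 J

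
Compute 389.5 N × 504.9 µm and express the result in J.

389.5 × 504.9 × 10⁻⁶ = 196658.55 × 10⁻⁶ J

0.19665855 J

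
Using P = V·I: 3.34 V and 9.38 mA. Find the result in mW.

31.3292 mW

3.34 × 9.38 × 10^-3 = 31.3292 × 10^-3 W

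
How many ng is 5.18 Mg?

mega = 10^6, nano = 10^-9; factor is 10^15.
5.18 × 10^15 = 5180000000000000

5180000000000000 ng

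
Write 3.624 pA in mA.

pico = 10^-12, milli = 10^-3; factor is 10^-9.
3.624 × 10^-9 = 0.000000003624

0.000000003624 mA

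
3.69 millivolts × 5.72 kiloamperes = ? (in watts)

21.1068 watts

3.69 × 10^-3 × 5.72 × 10^3 = 21.1068 W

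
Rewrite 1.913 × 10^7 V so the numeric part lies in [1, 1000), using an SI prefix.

19.13 MV

= 19.13 × 10^6 V; 10^6 is mega.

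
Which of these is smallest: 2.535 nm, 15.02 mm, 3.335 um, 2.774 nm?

2.535 nm = 0.000000002535 m
15.02 mm = 0.01502 m
3.335 um = 0.000003335 m
2.774 nm = 0.000000002774 m

2.535 nm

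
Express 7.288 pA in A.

0.000000000007288 A

pico = 1e-12, (no prefix) = 1e0; factor is 1e-12.
7.288 × 1e-12 = 0.000000000007288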